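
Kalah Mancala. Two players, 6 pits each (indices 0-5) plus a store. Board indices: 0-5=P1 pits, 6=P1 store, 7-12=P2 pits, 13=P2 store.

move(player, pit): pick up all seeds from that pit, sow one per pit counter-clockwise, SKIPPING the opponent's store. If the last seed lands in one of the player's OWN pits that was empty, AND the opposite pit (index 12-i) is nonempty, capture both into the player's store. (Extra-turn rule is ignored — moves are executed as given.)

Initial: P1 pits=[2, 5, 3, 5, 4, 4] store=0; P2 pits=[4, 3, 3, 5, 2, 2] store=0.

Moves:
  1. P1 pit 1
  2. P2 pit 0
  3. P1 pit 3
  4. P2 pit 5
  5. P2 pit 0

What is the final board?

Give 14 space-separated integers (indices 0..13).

Answer: 3 0 4 0 6 6 2 0 6 5 6 3 0 1

Derivation:
Move 1: P1 pit1 -> P1=[2,0,4,6,5,5](1) P2=[4,3,3,5,2,2](0)
Move 2: P2 pit0 -> P1=[2,0,4,6,5,5](1) P2=[0,4,4,6,3,2](0)
Move 3: P1 pit3 -> P1=[2,0,4,0,6,6](2) P2=[1,5,5,6,3,2](0)
Move 4: P2 pit5 -> P1=[3,0,4,0,6,6](2) P2=[1,5,5,6,3,0](1)
Move 5: P2 pit0 -> P1=[3,0,4,0,6,6](2) P2=[0,6,5,6,3,0](1)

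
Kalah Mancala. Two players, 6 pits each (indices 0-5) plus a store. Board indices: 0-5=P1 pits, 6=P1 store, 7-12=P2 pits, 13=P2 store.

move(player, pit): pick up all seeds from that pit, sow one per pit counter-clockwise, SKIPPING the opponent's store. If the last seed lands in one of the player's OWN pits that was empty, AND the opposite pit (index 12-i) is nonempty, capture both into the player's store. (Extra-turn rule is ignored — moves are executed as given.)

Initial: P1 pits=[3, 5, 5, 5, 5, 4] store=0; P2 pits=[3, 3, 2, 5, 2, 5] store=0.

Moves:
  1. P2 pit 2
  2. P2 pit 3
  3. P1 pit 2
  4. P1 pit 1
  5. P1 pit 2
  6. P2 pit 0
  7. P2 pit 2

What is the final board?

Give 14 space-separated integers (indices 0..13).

Move 1: P2 pit2 -> P1=[3,5,5,5,5,4](0) P2=[3,3,0,6,3,5](0)
Move 2: P2 pit3 -> P1=[4,6,6,5,5,4](0) P2=[3,3,0,0,4,6](1)
Move 3: P1 pit2 -> P1=[4,6,0,6,6,5](1) P2=[4,4,0,0,4,6](1)
Move 4: P1 pit1 -> P1=[4,0,1,7,7,6](2) P2=[5,4,0,0,4,6](1)
Move 5: P1 pit2 -> P1=[4,0,0,8,7,6](2) P2=[5,4,0,0,4,6](1)
Move 6: P2 pit0 -> P1=[4,0,0,8,7,6](2) P2=[0,5,1,1,5,7](1)
Move 7: P2 pit2 -> P1=[4,0,0,8,7,6](2) P2=[0,5,0,2,5,7](1)

Answer: 4 0 0 8 7 6 2 0 5 0 2 5 7 1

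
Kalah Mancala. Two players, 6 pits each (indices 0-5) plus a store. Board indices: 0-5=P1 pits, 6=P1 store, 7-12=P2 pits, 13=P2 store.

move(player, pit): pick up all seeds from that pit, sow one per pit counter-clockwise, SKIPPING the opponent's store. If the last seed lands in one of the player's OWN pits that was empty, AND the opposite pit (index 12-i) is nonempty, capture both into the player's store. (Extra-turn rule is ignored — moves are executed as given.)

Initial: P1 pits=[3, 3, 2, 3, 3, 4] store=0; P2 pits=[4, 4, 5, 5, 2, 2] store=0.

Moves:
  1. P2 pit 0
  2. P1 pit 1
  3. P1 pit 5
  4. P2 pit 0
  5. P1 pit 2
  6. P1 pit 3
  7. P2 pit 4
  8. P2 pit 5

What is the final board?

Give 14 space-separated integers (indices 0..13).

Move 1: P2 pit0 -> P1=[3,3,2,3,3,4](0) P2=[0,5,6,6,3,2](0)
Move 2: P1 pit1 -> P1=[3,0,3,4,4,4](0) P2=[0,5,6,6,3,2](0)
Move 3: P1 pit5 -> P1=[3,0,3,4,4,0](1) P2=[1,6,7,6,3,2](0)
Move 4: P2 pit0 -> P1=[3,0,3,4,4,0](1) P2=[0,7,7,6,3,2](0)
Move 5: P1 pit2 -> P1=[3,0,0,5,5,1](1) P2=[0,7,7,6,3,2](0)
Move 6: P1 pit3 -> P1=[3,0,0,0,6,2](2) P2=[1,8,7,6,3,2](0)
Move 7: P2 pit4 -> P1=[4,0,0,0,6,2](2) P2=[1,8,7,6,0,3](1)
Move 8: P2 pit5 -> P1=[5,1,0,0,6,2](2) P2=[1,8,7,6,0,0](2)

Answer: 5 1 0 0 6 2 2 1 8 7 6 0 0 2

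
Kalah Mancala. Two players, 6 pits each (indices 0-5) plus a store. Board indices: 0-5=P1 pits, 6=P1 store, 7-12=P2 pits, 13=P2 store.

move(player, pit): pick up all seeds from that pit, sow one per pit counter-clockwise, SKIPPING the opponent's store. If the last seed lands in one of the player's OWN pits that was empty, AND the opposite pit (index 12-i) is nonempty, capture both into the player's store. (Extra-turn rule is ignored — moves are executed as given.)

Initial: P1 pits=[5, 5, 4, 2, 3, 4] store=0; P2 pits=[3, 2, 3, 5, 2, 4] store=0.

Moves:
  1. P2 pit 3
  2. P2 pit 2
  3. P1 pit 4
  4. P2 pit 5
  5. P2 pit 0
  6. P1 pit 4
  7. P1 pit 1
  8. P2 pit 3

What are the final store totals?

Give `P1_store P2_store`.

Move 1: P2 pit3 -> P1=[6,6,4,2,3,4](0) P2=[3,2,3,0,3,5](1)
Move 2: P2 pit2 -> P1=[6,6,4,2,3,4](0) P2=[3,2,0,1,4,6](1)
Move 3: P1 pit4 -> P1=[6,6,4,2,0,5](1) P2=[4,2,0,1,4,6](1)
Move 4: P2 pit5 -> P1=[7,7,5,3,1,5](1) P2=[4,2,0,1,4,0](2)
Move 5: P2 pit0 -> P1=[7,7,5,3,1,5](1) P2=[0,3,1,2,5,0](2)
Move 6: P1 pit4 -> P1=[7,7,5,3,0,6](1) P2=[0,3,1,2,5,0](2)
Move 7: P1 pit1 -> P1=[7,0,6,4,1,7](2) P2=[1,4,1,2,5,0](2)
Move 8: P2 pit3 -> P1=[0,0,6,4,1,7](2) P2=[1,4,1,0,6,0](10)

Answer: 2 10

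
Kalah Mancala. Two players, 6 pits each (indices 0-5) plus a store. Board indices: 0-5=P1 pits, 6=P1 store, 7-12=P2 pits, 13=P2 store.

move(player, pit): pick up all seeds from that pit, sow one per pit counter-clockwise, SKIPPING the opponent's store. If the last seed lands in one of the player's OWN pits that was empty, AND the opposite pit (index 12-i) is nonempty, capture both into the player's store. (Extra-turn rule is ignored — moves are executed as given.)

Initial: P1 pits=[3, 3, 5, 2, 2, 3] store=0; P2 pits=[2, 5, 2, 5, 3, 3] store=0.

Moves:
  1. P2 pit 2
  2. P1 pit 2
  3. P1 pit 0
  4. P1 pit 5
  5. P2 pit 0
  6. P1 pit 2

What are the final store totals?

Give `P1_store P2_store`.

Move 1: P2 pit2 -> P1=[3,3,5,2,2,3](0) P2=[2,5,0,6,4,3](0)
Move 2: P1 pit2 -> P1=[3,3,0,3,3,4](1) P2=[3,5,0,6,4,3](0)
Move 3: P1 pit0 -> P1=[0,4,1,4,3,4](1) P2=[3,5,0,6,4,3](0)
Move 4: P1 pit5 -> P1=[0,4,1,4,3,0](2) P2=[4,6,1,6,4,3](0)
Move 5: P2 pit0 -> P1=[0,4,1,4,3,0](2) P2=[0,7,2,7,5,3](0)
Move 6: P1 pit2 -> P1=[0,4,0,5,3,0](2) P2=[0,7,2,7,5,3](0)

Answer: 2 0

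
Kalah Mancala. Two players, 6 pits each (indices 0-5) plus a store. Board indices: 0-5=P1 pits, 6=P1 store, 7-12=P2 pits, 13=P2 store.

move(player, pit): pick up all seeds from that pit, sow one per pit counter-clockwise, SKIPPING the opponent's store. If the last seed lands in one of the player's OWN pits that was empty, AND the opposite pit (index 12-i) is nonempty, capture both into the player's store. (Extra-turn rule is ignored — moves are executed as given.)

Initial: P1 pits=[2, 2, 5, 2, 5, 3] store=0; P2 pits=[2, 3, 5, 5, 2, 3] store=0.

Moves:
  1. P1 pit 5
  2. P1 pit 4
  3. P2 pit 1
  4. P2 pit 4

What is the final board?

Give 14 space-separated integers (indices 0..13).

Move 1: P1 pit5 -> P1=[2,2,5,2,5,0](1) P2=[3,4,5,5,2,3](0)
Move 2: P1 pit4 -> P1=[2,2,5,2,0,1](2) P2=[4,5,6,5,2,3](0)
Move 3: P2 pit1 -> P1=[2,2,5,2,0,1](2) P2=[4,0,7,6,3,4](1)
Move 4: P2 pit4 -> P1=[3,2,5,2,0,1](2) P2=[4,0,7,6,0,5](2)

Answer: 3 2 5 2 0 1 2 4 0 7 6 0 5 2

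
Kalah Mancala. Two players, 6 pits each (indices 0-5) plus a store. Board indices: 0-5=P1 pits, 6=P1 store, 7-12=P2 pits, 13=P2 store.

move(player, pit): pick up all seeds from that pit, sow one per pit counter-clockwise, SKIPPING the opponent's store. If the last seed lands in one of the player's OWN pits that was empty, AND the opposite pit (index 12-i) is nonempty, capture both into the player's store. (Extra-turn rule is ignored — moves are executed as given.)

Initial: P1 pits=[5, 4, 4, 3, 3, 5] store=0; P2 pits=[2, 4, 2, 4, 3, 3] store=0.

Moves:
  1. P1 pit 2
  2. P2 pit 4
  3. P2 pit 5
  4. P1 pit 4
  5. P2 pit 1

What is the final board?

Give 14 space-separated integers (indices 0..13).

Answer: 7 5 1 4 0 7 2 3 0 3 5 1 1 3

Derivation:
Move 1: P1 pit2 -> P1=[5,4,0,4,4,6](1) P2=[2,4,2,4,3,3](0)
Move 2: P2 pit4 -> P1=[6,4,0,4,4,6](1) P2=[2,4,2,4,0,4](1)
Move 3: P2 pit5 -> P1=[7,5,1,4,4,6](1) P2=[2,4,2,4,0,0](2)
Move 4: P1 pit4 -> P1=[7,5,1,4,0,7](2) P2=[3,5,2,4,0,0](2)
Move 5: P2 pit1 -> P1=[7,5,1,4,0,7](2) P2=[3,0,3,5,1,1](3)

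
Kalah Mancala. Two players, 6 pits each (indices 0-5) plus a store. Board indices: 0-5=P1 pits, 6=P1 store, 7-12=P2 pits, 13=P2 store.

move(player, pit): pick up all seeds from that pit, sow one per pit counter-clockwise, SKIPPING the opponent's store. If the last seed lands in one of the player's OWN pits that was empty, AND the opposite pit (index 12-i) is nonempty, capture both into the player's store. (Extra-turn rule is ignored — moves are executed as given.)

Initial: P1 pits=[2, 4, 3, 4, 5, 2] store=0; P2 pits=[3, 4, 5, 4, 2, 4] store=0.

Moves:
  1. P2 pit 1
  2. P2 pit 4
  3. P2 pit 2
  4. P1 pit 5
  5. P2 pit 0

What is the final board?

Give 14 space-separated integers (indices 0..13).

Move 1: P2 pit1 -> P1=[2,4,3,4,5,2](0) P2=[3,0,6,5,3,5](0)
Move 2: P2 pit4 -> P1=[3,4,3,4,5,2](0) P2=[3,0,6,5,0,6](1)
Move 3: P2 pit2 -> P1=[4,5,3,4,5,2](0) P2=[3,0,0,6,1,7](2)
Move 4: P1 pit5 -> P1=[4,5,3,4,5,0](1) P2=[4,0,0,6,1,7](2)
Move 5: P2 pit0 -> P1=[4,5,3,4,5,0](1) P2=[0,1,1,7,2,7](2)

Answer: 4 5 3 4 5 0 1 0 1 1 7 2 7 2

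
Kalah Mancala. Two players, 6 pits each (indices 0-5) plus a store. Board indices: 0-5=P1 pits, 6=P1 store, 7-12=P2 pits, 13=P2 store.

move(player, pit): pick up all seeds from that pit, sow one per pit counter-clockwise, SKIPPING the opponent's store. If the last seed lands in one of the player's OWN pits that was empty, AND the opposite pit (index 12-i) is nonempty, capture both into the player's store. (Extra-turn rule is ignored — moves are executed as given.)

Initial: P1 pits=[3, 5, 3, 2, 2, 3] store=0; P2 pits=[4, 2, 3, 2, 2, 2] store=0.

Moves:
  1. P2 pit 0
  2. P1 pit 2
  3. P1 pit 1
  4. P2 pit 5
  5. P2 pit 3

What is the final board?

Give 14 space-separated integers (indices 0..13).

Answer: 4 0 1 4 4 5 1 0 3 4 0 4 1 2

Derivation:
Move 1: P2 pit0 -> P1=[3,5,3,2,2,3](0) P2=[0,3,4,3,3,2](0)
Move 2: P1 pit2 -> P1=[3,5,0,3,3,4](0) P2=[0,3,4,3,3,2](0)
Move 3: P1 pit1 -> P1=[3,0,1,4,4,5](1) P2=[0,3,4,3,3,2](0)
Move 4: P2 pit5 -> P1=[4,0,1,4,4,5](1) P2=[0,3,4,3,3,0](1)
Move 5: P2 pit3 -> P1=[4,0,1,4,4,5](1) P2=[0,3,4,0,4,1](2)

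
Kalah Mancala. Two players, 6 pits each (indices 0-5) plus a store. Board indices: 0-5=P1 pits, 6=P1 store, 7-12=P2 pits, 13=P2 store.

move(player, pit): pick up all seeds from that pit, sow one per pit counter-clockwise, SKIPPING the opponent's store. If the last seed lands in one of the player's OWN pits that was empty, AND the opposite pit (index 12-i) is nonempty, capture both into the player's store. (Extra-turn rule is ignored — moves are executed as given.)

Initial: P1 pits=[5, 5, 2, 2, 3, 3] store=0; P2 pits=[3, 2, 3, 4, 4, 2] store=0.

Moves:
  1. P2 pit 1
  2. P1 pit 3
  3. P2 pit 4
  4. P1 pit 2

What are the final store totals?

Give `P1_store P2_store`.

Move 1: P2 pit1 -> P1=[5,5,2,2,3,3](0) P2=[3,0,4,5,4,2](0)
Move 2: P1 pit3 -> P1=[5,5,2,0,4,4](0) P2=[3,0,4,5,4,2](0)
Move 3: P2 pit4 -> P1=[6,6,2,0,4,4](0) P2=[3,0,4,5,0,3](1)
Move 4: P1 pit2 -> P1=[6,6,0,1,5,4](0) P2=[3,0,4,5,0,3](1)

Answer: 0 1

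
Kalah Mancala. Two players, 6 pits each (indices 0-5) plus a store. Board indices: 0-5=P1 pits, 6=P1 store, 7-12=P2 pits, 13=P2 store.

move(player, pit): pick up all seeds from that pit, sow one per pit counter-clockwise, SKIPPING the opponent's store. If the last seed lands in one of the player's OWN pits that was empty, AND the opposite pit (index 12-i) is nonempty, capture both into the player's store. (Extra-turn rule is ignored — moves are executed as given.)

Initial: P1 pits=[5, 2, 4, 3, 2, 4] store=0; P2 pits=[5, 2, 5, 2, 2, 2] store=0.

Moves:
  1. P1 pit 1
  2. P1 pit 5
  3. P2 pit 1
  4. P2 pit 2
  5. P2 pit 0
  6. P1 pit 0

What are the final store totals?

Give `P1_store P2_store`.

Answer: 2 2

Derivation:
Move 1: P1 pit1 -> P1=[5,0,5,4,2,4](0) P2=[5,2,5,2,2,2](0)
Move 2: P1 pit5 -> P1=[5,0,5,4,2,0](1) P2=[6,3,6,2,2,2](0)
Move 3: P2 pit1 -> P1=[5,0,5,4,2,0](1) P2=[6,0,7,3,3,2](0)
Move 4: P2 pit2 -> P1=[6,1,6,4,2,0](1) P2=[6,0,0,4,4,3](1)
Move 5: P2 pit0 -> P1=[6,1,6,4,2,0](1) P2=[0,1,1,5,5,4](2)
Move 6: P1 pit0 -> P1=[0,2,7,5,3,1](2) P2=[0,1,1,5,5,4](2)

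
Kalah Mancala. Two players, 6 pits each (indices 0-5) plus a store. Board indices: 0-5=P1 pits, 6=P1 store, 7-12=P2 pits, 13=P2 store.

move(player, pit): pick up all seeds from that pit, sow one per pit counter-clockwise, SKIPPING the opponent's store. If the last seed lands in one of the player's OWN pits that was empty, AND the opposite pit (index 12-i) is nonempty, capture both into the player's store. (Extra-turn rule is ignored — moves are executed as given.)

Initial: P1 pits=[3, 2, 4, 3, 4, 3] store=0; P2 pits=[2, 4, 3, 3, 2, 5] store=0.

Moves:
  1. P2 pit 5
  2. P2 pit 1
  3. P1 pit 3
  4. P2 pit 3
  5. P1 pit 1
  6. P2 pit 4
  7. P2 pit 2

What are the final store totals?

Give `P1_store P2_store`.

Answer: 1 9

Derivation:
Move 1: P2 pit5 -> P1=[4,3,5,4,4,3](0) P2=[2,4,3,3,2,0](1)
Move 2: P2 pit1 -> P1=[0,3,5,4,4,3](0) P2=[2,0,4,4,3,0](6)
Move 3: P1 pit3 -> P1=[0,3,5,0,5,4](1) P2=[3,0,4,4,3,0](6)
Move 4: P2 pit3 -> P1=[1,3,5,0,5,4](1) P2=[3,0,4,0,4,1](7)
Move 5: P1 pit1 -> P1=[1,0,6,1,6,4](1) P2=[3,0,4,0,4,1](7)
Move 6: P2 pit4 -> P1=[2,1,6,1,6,4](1) P2=[3,0,4,0,0,2](8)
Move 7: P2 pit2 -> P1=[2,1,6,1,6,4](1) P2=[3,0,0,1,1,3](9)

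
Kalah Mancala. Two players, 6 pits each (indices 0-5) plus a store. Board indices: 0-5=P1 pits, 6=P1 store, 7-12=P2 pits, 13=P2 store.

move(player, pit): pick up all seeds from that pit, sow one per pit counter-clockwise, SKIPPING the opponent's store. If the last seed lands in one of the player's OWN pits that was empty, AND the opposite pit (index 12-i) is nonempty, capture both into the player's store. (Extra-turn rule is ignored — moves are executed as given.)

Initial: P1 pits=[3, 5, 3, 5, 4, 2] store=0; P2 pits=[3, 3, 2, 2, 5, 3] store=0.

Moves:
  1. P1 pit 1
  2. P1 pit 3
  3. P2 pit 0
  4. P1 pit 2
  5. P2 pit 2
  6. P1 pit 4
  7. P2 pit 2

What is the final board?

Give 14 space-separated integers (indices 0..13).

Answer: 3 0 0 1 0 6 4 1 6 0 6 8 4 1

Derivation:
Move 1: P1 pit1 -> P1=[3,0,4,6,5,3](1) P2=[3,3,2,2,5,3](0)
Move 2: P1 pit3 -> P1=[3,0,4,0,6,4](2) P2=[4,4,3,2,5,3](0)
Move 3: P2 pit0 -> P1=[3,0,4,0,6,4](2) P2=[0,5,4,3,6,3](0)
Move 4: P1 pit2 -> P1=[3,0,0,1,7,5](3) P2=[0,5,4,3,6,3](0)
Move 5: P2 pit2 -> P1=[3,0,0,1,7,5](3) P2=[0,5,0,4,7,4](1)
Move 6: P1 pit4 -> P1=[3,0,0,1,0,6](4) P2=[1,6,1,5,8,4](1)
Move 7: P2 pit2 -> P1=[3,0,0,1,0,6](4) P2=[1,6,0,6,8,4](1)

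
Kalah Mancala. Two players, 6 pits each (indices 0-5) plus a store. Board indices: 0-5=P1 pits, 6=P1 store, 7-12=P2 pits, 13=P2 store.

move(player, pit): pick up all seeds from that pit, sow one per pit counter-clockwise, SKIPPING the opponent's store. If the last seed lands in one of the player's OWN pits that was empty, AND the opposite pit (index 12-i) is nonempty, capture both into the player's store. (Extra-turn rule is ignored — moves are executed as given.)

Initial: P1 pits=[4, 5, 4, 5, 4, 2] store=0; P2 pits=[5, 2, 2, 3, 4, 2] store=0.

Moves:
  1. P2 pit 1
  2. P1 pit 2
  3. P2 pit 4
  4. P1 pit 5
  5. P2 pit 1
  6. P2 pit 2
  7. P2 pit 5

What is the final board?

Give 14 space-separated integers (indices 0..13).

Move 1: P2 pit1 -> P1=[4,5,4,5,4,2](0) P2=[5,0,3,4,4,2](0)
Move 2: P1 pit2 -> P1=[4,5,0,6,5,3](1) P2=[5,0,3,4,4,2](0)
Move 3: P2 pit4 -> P1=[5,6,0,6,5,3](1) P2=[5,0,3,4,0,3](1)
Move 4: P1 pit5 -> P1=[5,6,0,6,5,0](2) P2=[6,1,3,4,0,3](1)
Move 5: P2 pit1 -> P1=[5,6,0,6,5,0](2) P2=[6,0,4,4,0,3](1)
Move 6: P2 pit2 -> P1=[5,6,0,6,5,0](2) P2=[6,0,0,5,1,4](2)
Move 7: P2 pit5 -> P1=[6,7,1,6,5,0](2) P2=[6,0,0,5,1,0](3)

Answer: 6 7 1 6 5 0 2 6 0 0 5 1 0 3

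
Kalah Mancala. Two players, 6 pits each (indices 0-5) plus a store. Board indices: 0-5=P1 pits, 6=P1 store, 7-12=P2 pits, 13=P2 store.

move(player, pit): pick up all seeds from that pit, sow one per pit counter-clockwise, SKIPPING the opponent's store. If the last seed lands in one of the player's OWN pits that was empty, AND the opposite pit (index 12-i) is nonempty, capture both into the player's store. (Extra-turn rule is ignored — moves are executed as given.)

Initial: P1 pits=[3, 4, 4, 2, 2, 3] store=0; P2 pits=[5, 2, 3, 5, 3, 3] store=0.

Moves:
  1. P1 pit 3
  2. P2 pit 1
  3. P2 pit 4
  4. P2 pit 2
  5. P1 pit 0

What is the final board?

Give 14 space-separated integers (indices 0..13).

Move 1: P1 pit3 -> P1=[3,4,4,0,3,4](0) P2=[5,2,3,5,3,3](0)
Move 2: P2 pit1 -> P1=[3,4,4,0,3,4](0) P2=[5,0,4,6,3,3](0)
Move 3: P2 pit4 -> P1=[4,4,4,0,3,4](0) P2=[5,0,4,6,0,4](1)
Move 4: P2 pit2 -> P1=[4,4,4,0,3,4](0) P2=[5,0,0,7,1,5](2)
Move 5: P1 pit0 -> P1=[0,5,5,1,4,4](0) P2=[5,0,0,7,1,5](2)

Answer: 0 5 5 1 4 4 0 5 0 0 7 1 5 2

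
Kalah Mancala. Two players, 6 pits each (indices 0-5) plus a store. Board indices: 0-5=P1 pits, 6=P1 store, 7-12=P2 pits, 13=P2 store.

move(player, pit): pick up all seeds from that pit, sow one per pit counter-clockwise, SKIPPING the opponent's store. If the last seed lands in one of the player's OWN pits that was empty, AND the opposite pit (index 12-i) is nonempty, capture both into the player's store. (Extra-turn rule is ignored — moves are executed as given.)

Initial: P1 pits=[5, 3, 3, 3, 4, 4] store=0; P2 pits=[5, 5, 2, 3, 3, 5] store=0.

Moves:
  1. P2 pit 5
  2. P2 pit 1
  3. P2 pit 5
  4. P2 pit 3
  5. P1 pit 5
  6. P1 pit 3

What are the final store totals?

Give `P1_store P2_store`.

Move 1: P2 pit5 -> P1=[6,4,4,4,4,4](0) P2=[5,5,2,3,3,0](1)
Move 2: P2 pit1 -> P1=[6,4,4,4,4,4](0) P2=[5,0,3,4,4,1](2)
Move 3: P2 pit5 -> P1=[6,4,4,4,4,4](0) P2=[5,0,3,4,4,0](3)
Move 4: P2 pit3 -> P1=[7,4,4,4,4,4](0) P2=[5,0,3,0,5,1](4)
Move 5: P1 pit5 -> P1=[7,4,4,4,4,0](1) P2=[6,1,4,0,5,1](4)
Move 6: P1 pit3 -> P1=[7,4,4,0,5,1](2) P2=[7,1,4,0,5,1](4)

Answer: 2 4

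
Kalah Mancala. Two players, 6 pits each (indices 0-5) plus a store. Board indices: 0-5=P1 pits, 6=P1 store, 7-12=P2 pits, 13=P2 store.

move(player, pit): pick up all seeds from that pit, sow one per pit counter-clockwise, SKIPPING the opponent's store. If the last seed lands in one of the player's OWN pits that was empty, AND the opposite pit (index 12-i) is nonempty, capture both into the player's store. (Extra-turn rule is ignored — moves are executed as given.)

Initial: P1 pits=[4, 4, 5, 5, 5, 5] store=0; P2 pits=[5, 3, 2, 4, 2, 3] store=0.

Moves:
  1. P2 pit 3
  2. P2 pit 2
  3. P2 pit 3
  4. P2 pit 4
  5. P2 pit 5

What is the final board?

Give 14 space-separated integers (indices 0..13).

Move 1: P2 pit3 -> P1=[5,4,5,5,5,5](0) P2=[5,3,2,0,3,4](1)
Move 2: P2 pit2 -> P1=[5,4,5,5,5,5](0) P2=[5,3,0,1,4,4](1)
Move 3: P2 pit3 -> P1=[5,4,5,5,5,5](0) P2=[5,3,0,0,5,4](1)
Move 4: P2 pit4 -> P1=[6,5,6,5,5,5](0) P2=[5,3,0,0,0,5](2)
Move 5: P2 pit5 -> P1=[7,6,7,6,5,5](0) P2=[5,3,0,0,0,0](3)

Answer: 7 6 7 6 5 5 0 5 3 0 0 0 0 3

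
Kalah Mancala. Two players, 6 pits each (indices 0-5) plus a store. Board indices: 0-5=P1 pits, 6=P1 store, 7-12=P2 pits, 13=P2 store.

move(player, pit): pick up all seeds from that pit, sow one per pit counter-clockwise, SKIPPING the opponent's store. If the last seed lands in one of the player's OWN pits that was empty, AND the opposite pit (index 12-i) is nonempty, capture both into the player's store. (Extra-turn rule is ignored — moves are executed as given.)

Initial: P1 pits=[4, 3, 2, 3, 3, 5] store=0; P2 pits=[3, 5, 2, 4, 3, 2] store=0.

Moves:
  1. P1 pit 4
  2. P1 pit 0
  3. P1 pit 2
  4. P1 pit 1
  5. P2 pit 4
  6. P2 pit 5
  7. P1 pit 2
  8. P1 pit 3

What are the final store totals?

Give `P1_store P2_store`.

Answer: 8 2

Derivation:
Move 1: P1 pit4 -> P1=[4,3,2,3,0,6](1) P2=[4,5,2,4,3,2](0)
Move 2: P1 pit0 -> P1=[0,4,3,4,0,6](7) P2=[4,0,2,4,3,2](0)
Move 3: P1 pit2 -> P1=[0,4,0,5,1,7](7) P2=[4,0,2,4,3,2](0)
Move 4: P1 pit1 -> P1=[0,0,1,6,2,8](7) P2=[4,0,2,4,3,2](0)
Move 5: P2 pit4 -> P1=[1,0,1,6,2,8](7) P2=[4,0,2,4,0,3](1)
Move 6: P2 pit5 -> P1=[2,1,1,6,2,8](7) P2=[4,0,2,4,0,0](2)
Move 7: P1 pit2 -> P1=[2,1,0,7,2,8](7) P2=[4,0,2,4,0,0](2)
Move 8: P1 pit3 -> P1=[2,1,0,0,3,9](8) P2=[5,1,3,5,0,0](2)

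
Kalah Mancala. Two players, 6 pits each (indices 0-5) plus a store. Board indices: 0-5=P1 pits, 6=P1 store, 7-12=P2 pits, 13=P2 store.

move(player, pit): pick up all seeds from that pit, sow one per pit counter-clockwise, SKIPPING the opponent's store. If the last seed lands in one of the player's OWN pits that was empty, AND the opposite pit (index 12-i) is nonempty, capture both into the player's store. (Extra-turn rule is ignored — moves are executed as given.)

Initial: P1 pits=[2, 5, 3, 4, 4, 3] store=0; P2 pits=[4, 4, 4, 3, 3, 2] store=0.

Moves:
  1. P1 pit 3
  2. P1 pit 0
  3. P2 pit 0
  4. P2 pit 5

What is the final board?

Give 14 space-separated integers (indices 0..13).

Move 1: P1 pit3 -> P1=[2,5,3,0,5,4](1) P2=[5,4,4,3,3,2](0)
Move 2: P1 pit0 -> P1=[0,6,4,0,5,4](1) P2=[5,4,4,3,3,2](0)
Move 3: P2 pit0 -> P1=[0,6,4,0,5,4](1) P2=[0,5,5,4,4,3](0)
Move 4: P2 pit5 -> P1=[1,7,4,0,5,4](1) P2=[0,5,5,4,4,0](1)

Answer: 1 7 4 0 5 4 1 0 5 5 4 4 0 1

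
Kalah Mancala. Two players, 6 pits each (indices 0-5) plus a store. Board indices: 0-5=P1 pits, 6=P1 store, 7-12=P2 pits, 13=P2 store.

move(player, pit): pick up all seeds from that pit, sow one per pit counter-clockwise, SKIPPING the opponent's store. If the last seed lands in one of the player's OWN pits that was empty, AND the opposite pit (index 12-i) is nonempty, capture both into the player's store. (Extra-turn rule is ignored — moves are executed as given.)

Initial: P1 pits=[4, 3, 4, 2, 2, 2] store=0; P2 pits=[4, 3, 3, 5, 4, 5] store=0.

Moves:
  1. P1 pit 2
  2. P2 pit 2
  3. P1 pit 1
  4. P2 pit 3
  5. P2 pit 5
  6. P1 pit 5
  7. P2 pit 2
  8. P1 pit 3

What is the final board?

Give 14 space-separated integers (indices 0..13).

Move 1: P1 pit2 -> P1=[4,3,0,3,3,3](1) P2=[4,3,3,5,4,5](0)
Move 2: P2 pit2 -> P1=[4,3,0,3,3,3](1) P2=[4,3,0,6,5,6](0)
Move 3: P1 pit1 -> P1=[4,0,1,4,4,3](1) P2=[4,3,0,6,5,6](0)
Move 4: P2 pit3 -> P1=[5,1,2,4,4,3](1) P2=[4,3,0,0,6,7](1)
Move 5: P2 pit5 -> P1=[6,2,3,5,5,4](1) P2=[4,3,0,0,6,0](2)
Move 6: P1 pit5 -> P1=[6,2,3,5,5,0](2) P2=[5,4,1,0,6,0](2)
Move 7: P2 pit2 -> P1=[6,2,0,5,5,0](2) P2=[5,4,0,0,6,0](6)
Move 8: P1 pit3 -> P1=[6,2,0,0,6,1](3) P2=[6,5,0,0,6,0](6)

Answer: 6 2 0 0 6 1 3 6 5 0 0 6 0 6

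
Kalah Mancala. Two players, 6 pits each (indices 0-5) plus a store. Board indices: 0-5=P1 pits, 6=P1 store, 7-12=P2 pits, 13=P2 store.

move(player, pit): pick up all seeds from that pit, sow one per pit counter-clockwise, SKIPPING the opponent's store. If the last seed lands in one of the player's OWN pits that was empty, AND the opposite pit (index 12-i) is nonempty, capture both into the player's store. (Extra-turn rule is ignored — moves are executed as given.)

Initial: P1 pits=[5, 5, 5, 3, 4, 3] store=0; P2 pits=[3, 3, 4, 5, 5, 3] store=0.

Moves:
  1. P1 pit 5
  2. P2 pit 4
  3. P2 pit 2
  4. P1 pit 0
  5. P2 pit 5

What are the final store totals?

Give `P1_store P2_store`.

Answer: 2 3

Derivation:
Move 1: P1 pit5 -> P1=[5,5,5,3,4,0](1) P2=[4,4,4,5,5,3](0)
Move 2: P2 pit4 -> P1=[6,6,6,3,4,0](1) P2=[4,4,4,5,0,4](1)
Move 3: P2 pit2 -> P1=[6,6,6,3,4,0](1) P2=[4,4,0,6,1,5](2)
Move 4: P1 pit0 -> P1=[0,7,7,4,5,1](2) P2=[4,4,0,6,1,5](2)
Move 5: P2 pit5 -> P1=[1,8,8,5,5,1](2) P2=[4,4,0,6,1,0](3)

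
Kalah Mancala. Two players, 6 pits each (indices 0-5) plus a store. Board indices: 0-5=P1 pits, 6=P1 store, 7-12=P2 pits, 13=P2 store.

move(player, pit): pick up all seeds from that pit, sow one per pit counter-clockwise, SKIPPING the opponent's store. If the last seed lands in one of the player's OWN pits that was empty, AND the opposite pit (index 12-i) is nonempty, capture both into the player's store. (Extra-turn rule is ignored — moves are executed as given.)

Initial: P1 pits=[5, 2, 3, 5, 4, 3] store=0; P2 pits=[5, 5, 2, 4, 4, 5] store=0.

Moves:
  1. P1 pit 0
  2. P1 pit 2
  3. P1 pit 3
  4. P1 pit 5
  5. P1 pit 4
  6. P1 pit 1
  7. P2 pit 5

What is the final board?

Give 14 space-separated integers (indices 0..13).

Answer: 1 1 2 2 0 1 13 8 0 5 7 6 0 1

Derivation:
Move 1: P1 pit0 -> P1=[0,3,4,6,5,4](0) P2=[5,5,2,4,4,5](0)
Move 2: P1 pit2 -> P1=[0,3,0,7,6,5](1) P2=[5,5,2,4,4,5](0)
Move 3: P1 pit3 -> P1=[0,3,0,0,7,6](2) P2=[6,6,3,5,4,5](0)
Move 4: P1 pit5 -> P1=[0,3,0,0,7,0](3) P2=[7,7,4,6,5,5](0)
Move 5: P1 pit4 -> P1=[0,3,0,0,0,1](4) P2=[8,8,5,7,6,5](0)
Move 6: P1 pit1 -> P1=[0,0,1,1,0,1](13) P2=[8,0,5,7,6,5](0)
Move 7: P2 pit5 -> P1=[1,1,2,2,0,1](13) P2=[8,0,5,7,6,0](1)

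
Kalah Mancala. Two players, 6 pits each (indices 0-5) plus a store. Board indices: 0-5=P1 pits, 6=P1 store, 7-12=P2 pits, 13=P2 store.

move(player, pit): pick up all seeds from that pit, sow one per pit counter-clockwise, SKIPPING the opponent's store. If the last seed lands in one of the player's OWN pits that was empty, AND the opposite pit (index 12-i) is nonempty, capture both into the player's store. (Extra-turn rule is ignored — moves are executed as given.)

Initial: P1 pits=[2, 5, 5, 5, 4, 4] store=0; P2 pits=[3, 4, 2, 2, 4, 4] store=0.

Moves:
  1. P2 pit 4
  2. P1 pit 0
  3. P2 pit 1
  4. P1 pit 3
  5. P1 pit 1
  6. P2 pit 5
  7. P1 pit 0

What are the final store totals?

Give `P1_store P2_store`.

Move 1: P2 pit4 -> P1=[3,6,5,5,4,4](0) P2=[3,4,2,2,0,5](1)
Move 2: P1 pit0 -> P1=[0,7,6,6,4,4](0) P2=[3,4,2,2,0,5](1)
Move 3: P2 pit1 -> P1=[0,7,6,6,4,4](0) P2=[3,0,3,3,1,6](1)
Move 4: P1 pit3 -> P1=[0,7,6,0,5,5](1) P2=[4,1,4,3,1,6](1)
Move 5: P1 pit1 -> P1=[0,0,7,1,6,6](2) P2=[5,2,4,3,1,6](1)
Move 6: P2 pit5 -> P1=[1,1,8,2,7,6](2) P2=[5,2,4,3,1,0](2)
Move 7: P1 pit0 -> P1=[0,2,8,2,7,6](2) P2=[5,2,4,3,1,0](2)

Answer: 2 2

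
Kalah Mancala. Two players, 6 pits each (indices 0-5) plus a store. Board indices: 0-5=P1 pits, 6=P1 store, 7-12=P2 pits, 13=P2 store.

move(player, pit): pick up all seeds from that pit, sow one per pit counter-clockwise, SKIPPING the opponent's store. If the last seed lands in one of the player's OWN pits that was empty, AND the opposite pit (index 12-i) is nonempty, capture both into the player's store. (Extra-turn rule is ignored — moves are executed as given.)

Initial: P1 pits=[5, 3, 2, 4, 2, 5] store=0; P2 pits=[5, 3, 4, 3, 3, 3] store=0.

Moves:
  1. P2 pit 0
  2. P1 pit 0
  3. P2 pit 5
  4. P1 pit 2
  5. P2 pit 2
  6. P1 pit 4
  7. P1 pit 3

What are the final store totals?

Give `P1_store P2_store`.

Move 1: P2 pit0 -> P1=[5,3,2,4,2,5](0) P2=[0,4,5,4,4,4](0)
Move 2: P1 pit0 -> P1=[0,4,3,5,3,6](0) P2=[0,4,5,4,4,4](0)
Move 3: P2 pit5 -> P1=[1,5,4,5,3,6](0) P2=[0,4,5,4,4,0](1)
Move 4: P1 pit2 -> P1=[1,5,0,6,4,7](1) P2=[0,4,5,4,4,0](1)
Move 5: P2 pit2 -> P1=[2,5,0,6,4,7](1) P2=[0,4,0,5,5,1](2)
Move 6: P1 pit4 -> P1=[2,5,0,6,0,8](2) P2=[1,5,0,5,5,1](2)
Move 7: P1 pit3 -> P1=[2,5,0,0,1,9](3) P2=[2,6,1,5,5,1](2)

Answer: 3 2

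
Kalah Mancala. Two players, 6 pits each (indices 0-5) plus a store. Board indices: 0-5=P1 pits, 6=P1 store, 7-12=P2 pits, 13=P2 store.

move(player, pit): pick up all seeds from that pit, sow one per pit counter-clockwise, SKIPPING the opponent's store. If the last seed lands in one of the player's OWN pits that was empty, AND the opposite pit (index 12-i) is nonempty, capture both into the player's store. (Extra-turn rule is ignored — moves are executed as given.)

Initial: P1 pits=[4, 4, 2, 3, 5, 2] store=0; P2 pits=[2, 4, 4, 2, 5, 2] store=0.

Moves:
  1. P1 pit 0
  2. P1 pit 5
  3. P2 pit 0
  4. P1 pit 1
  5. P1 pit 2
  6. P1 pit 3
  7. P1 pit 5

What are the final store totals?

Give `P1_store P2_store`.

Answer: 5 0

Derivation:
Move 1: P1 pit0 -> P1=[0,5,3,4,6,2](0) P2=[2,4,4,2,5,2](0)
Move 2: P1 pit5 -> P1=[0,5,3,4,6,0](1) P2=[3,4,4,2,5,2](0)
Move 3: P2 pit0 -> P1=[0,5,3,4,6,0](1) P2=[0,5,5,3,5,2](0)
Move 4: P1 pit1 -> P1=[0,0,4,5,7,1](2) P2=[0,5,5,3,5,2](0)
Move 5: P1 pit2 -> P1=[0,0,0,6,8,2](3) P2=[0,5,5,3,5,2](0)
Move 6: P1 pit3 -> P1=[0,0,0,0,9,3](4) P2=[1,6,6,3,5,2](0)
Move 7: P1 pit5 -> P1=[0,0,0,0,9,0](5) P2=[2,7,6,3,5,2](0)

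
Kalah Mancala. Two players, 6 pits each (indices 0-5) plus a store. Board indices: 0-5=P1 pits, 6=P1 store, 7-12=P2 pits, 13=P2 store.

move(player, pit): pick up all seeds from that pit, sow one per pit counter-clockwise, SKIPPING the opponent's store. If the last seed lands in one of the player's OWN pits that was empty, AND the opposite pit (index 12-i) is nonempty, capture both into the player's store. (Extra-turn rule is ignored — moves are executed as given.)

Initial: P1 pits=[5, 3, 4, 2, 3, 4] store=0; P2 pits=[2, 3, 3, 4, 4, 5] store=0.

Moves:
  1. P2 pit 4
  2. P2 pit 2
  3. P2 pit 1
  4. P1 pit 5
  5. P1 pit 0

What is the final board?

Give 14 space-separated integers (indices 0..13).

Move 1: P2 pit4 -> P1=[6,4,4,2,3,4](0) P2=[2,3,3,4,0,6](1)
Move 2: P2 pit2 -> P1=[6,4,4,2,3,4](0) P2=[2,3,0,5,1,7](1)
Move 3: P2 pit1 -> P1=[6,4,4,2,3,4](0) P2=[2,0,1,6,2,7](1)
Move 4: P1 pit5 -> P1=[6,4,4,2,3,0](1) P2=[3,1,2,6,2,7](1)
Move 5: P1 pit0 -> P1=[0,5,5,3,4,1](2) P2=[3,1,2,6,2,7](1)

Answer: 0 5 5 3 4 1 2 3 1 2 6 2 7 1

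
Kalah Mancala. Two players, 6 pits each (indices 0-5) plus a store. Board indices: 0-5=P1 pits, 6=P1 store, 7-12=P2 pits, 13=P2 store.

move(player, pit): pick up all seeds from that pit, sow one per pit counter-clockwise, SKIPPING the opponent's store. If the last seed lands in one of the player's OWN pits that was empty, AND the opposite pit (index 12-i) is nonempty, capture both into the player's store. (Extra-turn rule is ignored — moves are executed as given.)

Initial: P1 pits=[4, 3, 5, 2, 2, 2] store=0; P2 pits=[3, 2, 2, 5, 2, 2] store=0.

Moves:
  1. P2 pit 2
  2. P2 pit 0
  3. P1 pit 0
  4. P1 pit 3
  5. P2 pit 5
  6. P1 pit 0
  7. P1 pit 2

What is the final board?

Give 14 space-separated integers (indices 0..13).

Move 1: P2 pit2 -> P1=[4,3,5,2,2,2](0) P2=[3,2,0,6,3,2](0)
Move 2: P2 pit0 -> P1=[4,3,5,2,2,2](0) P2=[0,3,1,7,3,2](0)
Move 3: P1 pit0 -> P1=[0,4,6,3,3,2](0) P2=[0,3,1,7,3,2](0)
Move 4: P1 pit3 -> P1=[0,4,6,0,4,3](1) P2=[0,3,1,7,3,2](0)
Move 5: P2 pit5 -> P1=[1,4,6,0,4,3](1) P2=[0,3,1,7,3,0](1)
Move 6: P1 pit0 -> P1=[0,5,6,0,4,3](1) P2=[0,3,1,7,3,0](1)
Move 7: P1 pit2 -> P1=[0,5,0,1,5,4](2) P2=[1,4,1,7,3,0](1)

Answer: 0 5 0 1 5 4 2 1 4 1 7 3 0 1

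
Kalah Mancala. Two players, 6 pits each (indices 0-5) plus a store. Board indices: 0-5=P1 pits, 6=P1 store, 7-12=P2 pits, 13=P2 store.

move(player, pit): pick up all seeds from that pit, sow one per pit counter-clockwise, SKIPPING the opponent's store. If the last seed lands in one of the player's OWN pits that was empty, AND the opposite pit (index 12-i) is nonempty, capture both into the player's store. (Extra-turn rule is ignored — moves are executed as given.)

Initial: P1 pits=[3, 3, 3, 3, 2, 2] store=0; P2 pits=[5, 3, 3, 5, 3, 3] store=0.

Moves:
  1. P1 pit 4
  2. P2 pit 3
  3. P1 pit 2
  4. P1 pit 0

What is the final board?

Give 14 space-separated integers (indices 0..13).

Answer: 0 5 1 5 2 4 1 5 3 3 0 4 4 1

Derivation:
Move 1: P1 pit4 -> P1=[3,3,3,3,0,3](1) P2=[5,3,3,5,3,3](0)
Move 2: P2 pit3 -> P1=[4,4,3,3,0,3](1) P2=[5,3,3,0,4,4](1)
Move 3: P1 pit2 -> P1=[4,4,0,4,1,4](1) P2=[5,3,3,0,4,4](1)
Move 4: P1 pit0 -> P1=[0,5,1,5,2,4](1) P2=[5,3,3,0,4,4](1)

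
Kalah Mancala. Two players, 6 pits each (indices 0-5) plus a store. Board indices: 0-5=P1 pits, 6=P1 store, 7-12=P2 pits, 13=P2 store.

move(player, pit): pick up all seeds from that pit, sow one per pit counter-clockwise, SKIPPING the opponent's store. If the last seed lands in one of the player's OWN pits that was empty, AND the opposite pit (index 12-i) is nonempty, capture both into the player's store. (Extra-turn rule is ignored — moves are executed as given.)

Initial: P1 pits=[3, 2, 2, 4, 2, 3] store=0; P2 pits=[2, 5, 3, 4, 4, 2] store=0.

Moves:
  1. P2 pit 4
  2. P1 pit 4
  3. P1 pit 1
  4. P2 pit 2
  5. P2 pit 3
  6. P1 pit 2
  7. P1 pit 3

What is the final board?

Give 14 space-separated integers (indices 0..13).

Move 1: P2 pit4 -> P1=[4,3,2,4,2,3](0) P2=[2,5,3,4,0,3](1)
Move 2: P1 pit4 -> P1=[4,3,2,4,0,4](1) P2=[2,5,3,4,0,3](1)
Move 3: P1 pit1 -> P1=[4,0,3,5,0,4](7) P2=[2,0,3,4,0,3](1)
Move 4: P2 pit2 -> P1=[4,0,3,5,0,4](7) P2=[2,0,0,5,1,4](1)
Move 5: P2 pit3 -> P1=[5,1,3,5,0,4](7) P2=[2,0,0,0,2,5](2)
Move 6: P1 pit2 -> P1=[5,1,0,6,1,5](7) P2=[2,0,0,0,2,5](2)
Move 7: P1 pit3 -> P1=[5,1,0,0,2,6](8) P2=[3,1,1,0,2,5](2)

Answer: 5 1 0 0 2 6 8 3 1 1 0 2 5 2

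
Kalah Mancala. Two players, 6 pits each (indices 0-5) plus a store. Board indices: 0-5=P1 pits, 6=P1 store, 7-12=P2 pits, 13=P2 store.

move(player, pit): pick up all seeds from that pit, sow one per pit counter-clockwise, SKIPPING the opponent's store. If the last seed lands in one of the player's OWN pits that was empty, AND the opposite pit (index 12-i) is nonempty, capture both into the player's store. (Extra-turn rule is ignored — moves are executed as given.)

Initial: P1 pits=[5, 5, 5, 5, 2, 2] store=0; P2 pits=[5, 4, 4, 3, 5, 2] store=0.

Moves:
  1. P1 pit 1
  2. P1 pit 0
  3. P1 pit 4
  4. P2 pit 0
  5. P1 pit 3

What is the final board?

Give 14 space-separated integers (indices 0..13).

Move 1: P1 pit1 -> P1=[5,0,6,6,3,3](1) P2=[5,4,4,3,5,2](0)
Move 2: P1 pit0 -> P1=[0,1,7,7,4,4](1) P2=[5,4,4,3,5,2](0)
Move 3: P1 pit4 -> P1=[0,1,7,7,0,5](2) P2=[6,5,4,3,5,2](0)
Move 4: P2 pit0 -> P1=[0,1,7,7,0,5](2) P2=[0,6,5,4,6,3](1)
Move 5: P1 pit3 -> P1=[0,1,7,0,1,6](3) P2=[1,7,6,5,6,3](1)

Answer: 0 1 7 0 1 6 3 1 7 6 5 6 3 1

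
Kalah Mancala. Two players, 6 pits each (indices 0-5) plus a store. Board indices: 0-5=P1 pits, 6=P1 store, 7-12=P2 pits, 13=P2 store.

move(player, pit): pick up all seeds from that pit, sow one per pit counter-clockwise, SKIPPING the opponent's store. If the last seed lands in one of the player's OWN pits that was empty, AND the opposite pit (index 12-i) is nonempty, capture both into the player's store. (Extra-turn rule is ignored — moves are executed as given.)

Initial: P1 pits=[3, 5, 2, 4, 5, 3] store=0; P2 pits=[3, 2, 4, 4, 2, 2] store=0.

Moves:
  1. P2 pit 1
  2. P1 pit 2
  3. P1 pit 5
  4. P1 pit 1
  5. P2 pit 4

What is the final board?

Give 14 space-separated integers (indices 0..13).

Answer: 3 0 1 6 7 1 2 4 1 5 5 0 3 1

Derivation:
Move 1: P2 pit1 -> P1=[3,5,2,4,5,3](0) P2=[3,0,5,5,2,2](0)
Move 2: P1 pit2 -> P1=[3,5,0,5,6,3](0) P2=[3,0,5,5,2,2](0)
Move 3: P1 pit5 -> P1=[3,5,0,5,6,0](1) P2=[4,1,5,5,2,2](0)
Move 4: P1 pit1 -> P1=[3,0,1,6,7,1](2) P2=[4,1,5,5,2,2](0)
Move 5: P2 pit4 -> P1=[3,0,1,6,7,1](2) P2=[4,1,5,5,0,3](1)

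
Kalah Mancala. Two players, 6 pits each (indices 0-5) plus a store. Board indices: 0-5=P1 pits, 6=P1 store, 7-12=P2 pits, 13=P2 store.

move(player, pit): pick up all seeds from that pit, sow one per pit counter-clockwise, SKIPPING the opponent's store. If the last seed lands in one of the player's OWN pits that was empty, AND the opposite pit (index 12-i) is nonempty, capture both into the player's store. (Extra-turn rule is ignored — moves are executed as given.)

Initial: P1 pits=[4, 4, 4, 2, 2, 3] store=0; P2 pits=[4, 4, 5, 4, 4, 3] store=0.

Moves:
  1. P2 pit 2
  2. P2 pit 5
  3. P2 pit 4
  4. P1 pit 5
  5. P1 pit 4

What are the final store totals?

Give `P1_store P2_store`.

Move 1: P2 pit2 -> P1=[5,4,4,2,2,3](0) P2=[4,4,0,5,5,4](1)
Move 2: P2 pit5 -> P1=[6,5,5,2,2,3](0) P2=[4,4,0,5,5,0](2)
Move 3: P2 pit4 -> P1=[7,6,6,2,2,3](0) P2=[4,4,0,5,0,1](3)
Move 4: P1 pit5 -> P1=[7,6,6,2,2,0](1) P2=[5,5,0,5,0,1](3)
Move 5: P1 pit4 -> P1=[7,6,6,2,0,1](2) P2=[5,5,0,5,0,1](3)

Answer: 2 3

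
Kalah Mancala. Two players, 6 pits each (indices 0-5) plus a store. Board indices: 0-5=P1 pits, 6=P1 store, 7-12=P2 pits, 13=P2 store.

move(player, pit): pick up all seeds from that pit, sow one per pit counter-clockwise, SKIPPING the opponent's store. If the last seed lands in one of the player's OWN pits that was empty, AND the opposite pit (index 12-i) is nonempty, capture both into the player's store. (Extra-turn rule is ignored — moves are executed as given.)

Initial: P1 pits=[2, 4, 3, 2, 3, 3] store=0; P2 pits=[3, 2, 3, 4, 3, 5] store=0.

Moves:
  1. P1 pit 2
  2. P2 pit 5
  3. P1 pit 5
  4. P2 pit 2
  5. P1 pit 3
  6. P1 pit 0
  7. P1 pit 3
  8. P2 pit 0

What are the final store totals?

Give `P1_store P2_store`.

Answer: 2 2

Derivation:
Move 1: P1 pit2 -> P1=[2,4,0,3,4,4](0) P2=[3,2,3,4,3,5](0)
Move 2: P2 pit5 -> P1=[3,5,1,4,4,4](0) P2=[3,2,3,4,3,0](1)
Move 3: P1 pit5 -> P1=[3,5,1,4,4,0](1) P2=[4,3,4,4,3,0](1)
Move 4: P2 pit2 -> P1=[3,5,1,4,4,0](1) P2=[4,3,0,5,4,1](2)
Move 5: P1 pit3 -> P1=[3,5,1,0,5,1](2) P2=[5,3,0,5,4,1](2)
Move 6: P1 pit0 -> P1=[0,6,2,1,5,1](2) P2=[5,3,0,5,4,1](2)
Move 7: P1 pit3 -> P1=[0,6,2,0,6,1](2) P2=[5,3,0,5,4,1](2)
Move 8: P2 pit0 -> P1=[0,6,2,0,6,1](2) P2=[0,4,1,6,5,2](2)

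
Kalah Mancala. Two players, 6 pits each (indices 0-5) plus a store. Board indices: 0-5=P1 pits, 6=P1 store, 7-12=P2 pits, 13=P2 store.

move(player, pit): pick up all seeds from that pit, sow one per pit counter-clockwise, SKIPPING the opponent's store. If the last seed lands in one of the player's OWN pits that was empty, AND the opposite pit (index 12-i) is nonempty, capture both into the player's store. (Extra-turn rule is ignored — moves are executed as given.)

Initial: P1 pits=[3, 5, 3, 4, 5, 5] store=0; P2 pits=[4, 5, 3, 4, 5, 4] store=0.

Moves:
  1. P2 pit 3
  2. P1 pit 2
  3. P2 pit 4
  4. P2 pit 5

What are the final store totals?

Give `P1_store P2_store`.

Answer: 0 3

Derivation:
Move 1: P2 pit3 -> P1=[4,5,3,4,5,5](0) P2=[4,5,3,0,6,5](1)
Move 2: P1 pit2 -> P1=[4,5,0,5,6,6](0) P2=[4,5,3,0,6,5](1)
Move 3: P2 pit4 -> P1=[5,6,1,6,6,6](0) P2=[4,5,3,0,0,6](2)
Move 4: P2 pit5 -> P1=[6,7,2,7,7,6](0) P2=[4,5,3,0,0,0](3)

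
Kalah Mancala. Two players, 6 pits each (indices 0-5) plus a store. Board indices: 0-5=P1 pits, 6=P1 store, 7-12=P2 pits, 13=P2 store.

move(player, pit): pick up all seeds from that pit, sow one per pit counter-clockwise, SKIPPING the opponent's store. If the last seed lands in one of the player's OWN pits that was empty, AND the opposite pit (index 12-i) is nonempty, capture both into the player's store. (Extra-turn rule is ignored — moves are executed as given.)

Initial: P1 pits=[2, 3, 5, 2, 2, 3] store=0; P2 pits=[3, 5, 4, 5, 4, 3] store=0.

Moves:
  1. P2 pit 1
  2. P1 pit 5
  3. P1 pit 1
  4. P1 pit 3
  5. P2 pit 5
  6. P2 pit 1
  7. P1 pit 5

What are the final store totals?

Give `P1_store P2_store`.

Answer: 3 2

Derivation:
Move 1: P2 pit1 -> P1=[2,3,5,2,2,3](0) P2=[3,0,5,6,5,4](1)
Move 2: P1 pit5 -> P1=[2,3,5,2,2,0](1) P2=[4,1,5,6,5,4](1)
Move 3: P1 pit1 -> P1=[2,0,6,3,3,0](1) P2=[4,1,5,6,5,4](1)
Move 4: P1 pit3 -> P1=[2,0,6,0,4,1](2) P2=[4,1,5,6,5,4](1)
Move 5: P2 pit5 -> P1=[3,1,7,0,4,1](2) P2=[4,1,5,6,5,0](2)
Move 6: P2 pit1 -> P1=[3,1,7,0,4,1](2) P2=[4,0,6,6,5,0](2)
Move 7: P1 pit5 -> P1=[3,1,7,0,4,0](3) P2=[4,0,6,6,5,0](2)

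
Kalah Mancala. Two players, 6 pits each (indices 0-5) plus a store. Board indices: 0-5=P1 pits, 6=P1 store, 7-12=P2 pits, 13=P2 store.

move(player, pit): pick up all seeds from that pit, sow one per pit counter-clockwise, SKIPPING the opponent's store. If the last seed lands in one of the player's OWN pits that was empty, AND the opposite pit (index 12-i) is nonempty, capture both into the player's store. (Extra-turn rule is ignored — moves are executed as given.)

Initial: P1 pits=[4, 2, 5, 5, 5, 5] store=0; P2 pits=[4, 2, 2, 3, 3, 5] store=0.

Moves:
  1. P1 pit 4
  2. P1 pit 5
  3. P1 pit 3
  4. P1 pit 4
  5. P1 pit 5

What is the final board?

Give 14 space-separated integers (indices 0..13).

Move 1: P1 pit4 -> P1=[4,2,5,5,0,6](1) P2=[5,3,3,3,3,5](0)
Move 2: P1 pit5 -> P1=[4,2,5,5,0,0](2) P2=[6,4,4,4,4,5](0)
Move 3: P1 pit3 -> P1=[4,2,5,0,1,1](3) P2=[7,5,4,4,4,5](0)
Move 4: P1 pit4 -> P1=[4,2,5,0,0,2](3) P2=[7,5,4,4,4,5](0)
Move 5: P1 pit5 -> P1=[4,2,5,0,0,0](4) P2=[8,5,4,4,4,5](0)

Answer: 4 2 5 0 0 0 4 8 5 4 4 4 5 0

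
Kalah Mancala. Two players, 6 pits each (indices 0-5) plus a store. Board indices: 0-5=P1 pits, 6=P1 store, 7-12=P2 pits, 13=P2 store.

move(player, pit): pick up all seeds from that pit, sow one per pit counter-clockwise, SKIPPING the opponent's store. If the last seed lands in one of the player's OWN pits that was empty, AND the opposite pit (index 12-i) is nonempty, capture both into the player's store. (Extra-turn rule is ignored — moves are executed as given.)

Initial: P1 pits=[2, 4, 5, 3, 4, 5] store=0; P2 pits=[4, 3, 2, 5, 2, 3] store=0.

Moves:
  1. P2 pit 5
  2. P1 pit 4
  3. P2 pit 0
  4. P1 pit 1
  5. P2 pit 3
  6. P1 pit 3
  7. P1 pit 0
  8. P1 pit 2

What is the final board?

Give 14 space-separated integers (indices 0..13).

Answer: 0 2 0 1 3 9 4 2 6 4 0 4 1 6

Derivation:
Move 1: P2 pit5 -> P1=[3,5,5,3,4,5](0) P2=[4,3,2,5,2,0](1)
Move 2: P1 pit4 -> P1=[3,5,5,3,0,6](1) P2=[5,4,2,5,2,0](1)
Move 3: P2 pit0 -> P1=[0,5,5,3,0,6](1) P2=[0,5,3,6,3,0](5)
Move 4: P1 pit1 -> P1=[0,0,6,4,1,7](2) P2=[0,5,3,6,3,0](5)
Move 5: P2 pit3 -> P1=[1,1,7,4,1,7](2) P2=[0,5,3,0,4,1](6)
Move 6: P1 pit3 -> P1=[1,1,7,0,2,8](3) P2=[1,5,3,0,4,1](6)
Move 7: P1 pit0 -> P1=[0,2,7,0,2,8](3) P2=[1,5,3,0,4,1](6)
Move 8: P1 pit2 -> P1=[0,2,0,1,3,9](4) P2=[2,6,4,0,4,1](6)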